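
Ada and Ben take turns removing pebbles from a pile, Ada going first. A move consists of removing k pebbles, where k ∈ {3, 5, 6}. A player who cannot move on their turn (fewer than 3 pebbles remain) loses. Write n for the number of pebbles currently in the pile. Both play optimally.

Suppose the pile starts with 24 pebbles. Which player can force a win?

Ada wins.

Use the standard recursion: the mover loses at a terminal position; elsewhere, the mover wins exactly when some move hands the opponent an L position.
n=0: no move → L
n=1: no move → L
n=2: no move → L
n=3: →0(L), so W
n=4: →1(L), so W
n=5: →2(L), so W
n=6: →1(L), so W
n=7: →2(L), so W
n=8: →2(L), so W
n=9: →6(W), 4(W), 3(W) — all W, so L
n=10: →7(W), 5(W), 4(W) — all W, so L
n=11: →8(W), 6(W), 5(W) — all W, so L
n=12: →9(L), so W
n=13: →10(L), so W
n=14: →11(L), so W
n=15: →10(L), so W
n=16: →11(L), so W
n=17: →11(L), so W
n=18: →15(W), 13(W), 12(W) — all W, so L
n=19: →16(W), 14(W), 13(W) — all W, so L
n=20: →17(W), 15(W), 14(W) — all W, so L
n=21: →18(L), so W
n=22: →19(L), so W
n=23: →20(L), so W
n=24: →19(L), so W
The starting position 24 is W: Ada should remove 5, leaving 19, handing over an L position.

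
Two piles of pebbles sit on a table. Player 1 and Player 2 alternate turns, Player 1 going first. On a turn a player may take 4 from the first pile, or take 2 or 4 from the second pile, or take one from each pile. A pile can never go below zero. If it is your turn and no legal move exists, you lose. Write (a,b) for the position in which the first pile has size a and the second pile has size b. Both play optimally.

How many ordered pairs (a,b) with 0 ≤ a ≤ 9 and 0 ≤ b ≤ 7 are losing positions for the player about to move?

Build the W/L table. Terminal = L. A non-terminal position is W if it has a move to some L; otherwise it is L.
Every move lowers a or b (never raises either), so fill the grid row by row in increasing a, and left to right within a row: each cell's successors are then already labelled.
      b=0  b=1  b=2  b=3  b=4  b=5  b=6  b=7
a=0:    L    L    W    W    W    W    L    L
a=1:    L    W    W    L    W    W    L    W
a=2:    L    W    W    L    W    W    L    W
a=3:    L    W    W    L    W    W    L    W
a=4:    W    W    L    L    W    W    W    W
a=5:    W    L    L    W    W    W    W    L
a=6:    W    L    W    W    L    W    W    L
a=7:    W    L    W    W    L    W    W    L
a=8:    L    L    W    W    W    W    L    L
a=9:    L    W    W    L    W    W    L    W
Cells with no legal move (terminal, hence L): (0,0), (0,1), (1,0), (2,0), (3,0).
The remaining L cells, each justified by listing all of its moves:
(0,6): →(0,4)(W), (0,2)(W) — all W, so L
(0,7): →(0,5)(W), (0,3)(W) — all W, so L
(1,3): →(1,1)(W), (0,2)(W) — all W, so L
(1,6): →(1,4)(W), (1,2)(W), (0,5)(W) — all W, so L
(2,3): →(2,1)(W), (1,2)(W) — all W, so L
(2,6): →(2,4)(W), (2,2)(W), (1,5)(W) — all W, so L
(3,3): →(3,1)(W), (2,2)(W) — all W, so L
(3,6): →(3,4)(W), (3,2)(W), (2,5)(W) — all W, so L
(4,2): →(0,2)(W), (4,0)(W), (3,1)(W) — all W, so L
(4,3): →(0,3)(W), (4,1)(W), (3,2)(W) — all W, so L
(5,1): →(1,1)(W), (4,0)(W) — all W, so L
(5,2): →(1,2)(W), (5,0)(W), (4,1)(W) — all W, so L
(5,7): →(1,7)(W), (5,5)(W), (5,3)(W), (4,6)(W) — all W, so L
(6,1): →(2,1)(W), (5,0)(W) — all W, so L
(6,4): →(2,4)(W), (6,2)(W), (6,0)(W), (5,3)(W) — all W, so L
(6,7): →(2,7)(W), (6,5)(W), (6,3)(W), (5,6)(W) — all W, so L
(7,1): →(3,1)(W), (6,0)(W) — all W, so L
(7,4): →(3,4)(W), (7,2)(W), (7,0)(W), (6,3)(W) — all W, so L
(7,7): →(3,7)(W), (7,5)(W), (7,3)(W), (6,6)(W) — all W, so L
(8,0): →(4,0)(W) only, which is W, so L
(8,1): →(4,1)(W), (7,0)(W) — all W, so L
(8,6): →(4,6)(W), (8,4)(W), (8,2)(W), (7,5)(W) — all W, so L
(8,7): →(4,7)(W), (8,5)(W), (8,3)(W), (7,6)(W) — all W, so L
(9,0): →(5,0)(W) only, which is W, so L
(9,3): →(5,3)(W), (9,1)(W), (8,2)(W) — all W, so L
(9,6): →(5,6)(W), (9,4)(W), (9,2)(W), (8,5)(W) — all W, so L
Every other cell has at least one move into one of the L cells above, so it is W.
L cells per row: a=0: 4, a=1: 3, a=2: 3, a=3: 3, a=4: 2, a=5: 3, a=6: 3, a=7: 3, a=8: 4, a=9: 3; total 31.

31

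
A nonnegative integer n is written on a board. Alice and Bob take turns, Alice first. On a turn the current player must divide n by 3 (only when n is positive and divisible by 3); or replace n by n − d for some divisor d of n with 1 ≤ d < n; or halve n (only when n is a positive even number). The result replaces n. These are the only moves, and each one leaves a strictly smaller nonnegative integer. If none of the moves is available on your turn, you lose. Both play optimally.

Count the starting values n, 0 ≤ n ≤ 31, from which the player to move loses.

14

Positions with no move are L. A position that does have a move is losing for the player to move precisely when every available move leads to a winning position for the opponent. Fill in the labels:
n=0: no move → L
n=1: no move → L
n=2: W (go to 1, an L position)
n=3: W (go to 1, an L position)
n=4: L (options 2(W), 3(W) are all W)
n=5: W (go to 4, an L position)
n=6: W (go to 4, an L position)
n=7: L (sole option 6(W) is W)
n=8: W (go to 4, an L position)
n=9: L (options 3(W), 6(W), 8(W) are all W)
n=10: W (go to 9, an L position)
n=11: L (sole option 10(W) is W)
n=12: W (go to 4, an L position)
n=13: L (sole option 12(W) is W)
n=14: W (go to 7, an L position)
n=15: L (options 5(W), 10(W), 12(W), 14(W) are all W)
n=16: W (go to 15, an L position)
n=17: L (sole option 16(W) is W)
n=18: W (go to 9, an L position)
n=19: L (sole option 18(W) is W)
n=20: W (go to 15, an L position)
n=21: W (go to 7, an L position)
n=22: W (go to 11, an L position)
n=23: L (sole option 22(W) is W)
n=24: W (go to 23, an L position)
n=25: L (options 20(W), 24(W) are all W)
n=26: W (go to 13, an L position)
n=27: W (go to 9, an L position)
n=28: L (options 14(W), 21(W), 24(W), 26(W), 27(W) are all W)
n=29: W (go to 28, an L position)
n=30: W (go to 15, an L position)
n=31: L (sole option 30(W) is W)
L entries with 0 ≤ n ≤ 31: n = 0, 1, 4, 7, 9, 11, 13, 15, 17, 19, 23, 25, 28, 31; that makes 14.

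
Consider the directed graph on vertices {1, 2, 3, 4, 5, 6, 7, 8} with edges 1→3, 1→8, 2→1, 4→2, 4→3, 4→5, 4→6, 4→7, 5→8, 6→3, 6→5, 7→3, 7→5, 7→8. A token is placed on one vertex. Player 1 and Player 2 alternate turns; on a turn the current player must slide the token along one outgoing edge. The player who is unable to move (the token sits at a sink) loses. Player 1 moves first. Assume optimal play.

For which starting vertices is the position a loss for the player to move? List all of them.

Use the standard recursion: the mover loses at a terminal position; elsewhere, the mover wins exactly when some move hands the opponent an L position.
Every edge goes from a vertex to one that appears earlier in the order 3, 8, 5, 7, 1, 6, 2, 4, so processing vertices in that order labels each vertex after all of its successors.
3: no outgoing edge → L
8: no outgoing edge → L
5: W (go to 8, an L position)
7: W (go to 8, an L position)
1: W (go to 8, an L position)
6: W (go to 3, an L position)
2: L (sole option 1(W) is W)
4: W (go to 2, an L position)
Reading off the rows marked L gives the requested list; there are 3 such vertices.

2, 3, 8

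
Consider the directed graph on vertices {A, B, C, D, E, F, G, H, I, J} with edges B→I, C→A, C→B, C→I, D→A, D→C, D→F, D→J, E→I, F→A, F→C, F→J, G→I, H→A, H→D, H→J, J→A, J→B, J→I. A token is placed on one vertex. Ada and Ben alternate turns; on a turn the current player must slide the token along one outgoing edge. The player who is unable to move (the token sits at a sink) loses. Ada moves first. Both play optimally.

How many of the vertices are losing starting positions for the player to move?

Classify positions by backward induction: terminal positions (no move available) are L. From any other position, the mover wins iff some move reaches an L.
Every edge goes from a vertex to one that appears earlier in the order I, A, B, C, J, E, G, F, D, H, so processing vertices in that order labels each vertex after all of its successors.
I: no outgoing edge → L
A: no outgoing edge → L
B: W (go to I, an L position)
C: W (go to A, an L position)
J: W (go to A, an L position)
E: W (go to I, an L position)
G: W (go to I, an L position)
F: W (go to A, an L position)
D: W (go to A, an L position)
H: W (go to A, an L position)
The L vertices are A, I; that is 2 in all.

2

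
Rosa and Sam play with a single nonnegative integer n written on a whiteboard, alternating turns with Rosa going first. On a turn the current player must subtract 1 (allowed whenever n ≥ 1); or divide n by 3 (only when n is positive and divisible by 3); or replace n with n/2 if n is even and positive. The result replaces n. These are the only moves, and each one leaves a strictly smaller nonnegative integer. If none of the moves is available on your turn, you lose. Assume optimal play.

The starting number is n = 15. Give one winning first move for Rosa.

Compute win/loss labels from the base case upward. A position with no move is L. Any other position is W if it can reach an L in one move, else L.
n=0: no move → L
n=1: reaches L-position 0 → W
n=2: only reaches 1(W), which is W → L
n=3: reaches L-position 2 → W
n=4: reaches L-position 2 → W
n=5: only reaches 4(W), which is W → L
n=6: reaches L-position 2 → W
n=7: only reaches 6(W), which is W → L
n=8: reaches L-position 7 → W
n=9: only reaches 3(W), 8(W), all W → L
n=10: reaches L-position 5 → W
n=11: only reaches 10(W), which is W → L
n=12: reaches L-position 11 → W
n=13: only reaches 12(W), which is W → L
n=14: reaches L-position 7 → W
n=15: reaches L-position 5 → W
From 15, the L positions reachable in one move are: 5.

Move to 5.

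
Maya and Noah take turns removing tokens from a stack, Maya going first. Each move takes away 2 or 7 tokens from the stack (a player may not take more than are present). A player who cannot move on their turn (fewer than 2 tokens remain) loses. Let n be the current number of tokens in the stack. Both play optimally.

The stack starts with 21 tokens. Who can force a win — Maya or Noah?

Maya wins.

Compute win/loss labels from the base case upward. A position with no move is L. Any other position is W if it can reach an L in one move, else L.
n=0: no move → L
n=1: no move → L
n=2: →0(L), so W
n=3: →1(L), so W
n=4: →2(W) only, which is W, so L
n=5: →3(W) only, which is W, so L
n=6: →4(L), so W
n=7: →5(L), so W
n=8: →1(L), so W
n=9: →7(W), 2(W) — all W, so L
n=10: →8(W), 3(W) — all W, so L
n=11: →9(L), so W
n=12: →10(L), so W
n=13: →11(W), 6(W) — all W, so L
n=14: →12(W), 7(W) — all W, so L
n=15: →13(L), so W
n=16: →14(L), so W
n=17: →10(L), so W
n=18: →16(W), 11(W) — all W, so L
n=19: →17(W), 12(W) — all W, so L
n=20: →18(L), so W
n=21: →19(L), so W
The starting position 21 is W: Maya should remove 2, leaving 19, handing over an L position.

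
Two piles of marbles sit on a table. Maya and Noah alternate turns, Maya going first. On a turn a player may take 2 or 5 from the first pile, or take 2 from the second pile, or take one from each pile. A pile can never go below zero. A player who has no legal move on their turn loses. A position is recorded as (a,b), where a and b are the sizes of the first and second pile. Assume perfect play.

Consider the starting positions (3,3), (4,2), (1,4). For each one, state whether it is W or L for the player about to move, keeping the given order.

(3,3): W, (4,2): W, (1,4): L

Use the standard recursion: the mover loses at a terminal position; elsewhere, the mover wins exactly when some move hands the opponent an L position.
No move ever increases a pile, so every position that can arise here has a ≤ 4 and b ≤ 4; it is enough to label the cells with 0 ≤ a ≤ 4 and 0 ≤ b ≤ 4.
Every move lowers a or b (never raises either), so fill the grid row by row in increasing a, and left to right within a row: each cell's successors are then already labelled.
      b=0  b=1  b=2  b=3  b=4
a=0:    L    L    W    W    L
a=1:    L    W    W    L    L
a=2:    W    W    L    L    W
a=3:    W    L    L    W    W
a=4:    L    L    W    W    L
Cells with no legal move (terminal, hence L): (0,0), (0,1), (1,0).
The remaining L cells, each justified by listing all of its moves:
(0,4): L (sole option (0,2)(W) is W)
(1,3): L (options (1,1)(W), (0,2)(W) are all W)
(1,4): L (options (1,2)(W), (0,3)(W) are all W)
(2,2): L (options (0,2)(W), (2,0)(W), (1,1)(W) are all W)
(2,3): L (options (0,3)(W), (2,1)(W), (1,2)(W) are all W)
(3,1): L (options (1,1)(W), (2,0)(W) are all W)
(3,2): L (options (1,2)(W), (3,0)(W), (2,1)(W) are all W)
(4,0): L (sole option (2,0)(W) is W)
(4,1): L (options (2,1)(W), (3,0)(W) are all W)
(4,4): L (options (2,4)(W), (4,2)(W), (3,3)(W) are all W)
Every other cell has at least one move into one of the L cells above, so it is W.
(3,3): the move to (1,3) reaches an L cell, so W
(4,2): the move to (2,2) reaches an L cell, so W
(1,4): one of the L cells justified above, so L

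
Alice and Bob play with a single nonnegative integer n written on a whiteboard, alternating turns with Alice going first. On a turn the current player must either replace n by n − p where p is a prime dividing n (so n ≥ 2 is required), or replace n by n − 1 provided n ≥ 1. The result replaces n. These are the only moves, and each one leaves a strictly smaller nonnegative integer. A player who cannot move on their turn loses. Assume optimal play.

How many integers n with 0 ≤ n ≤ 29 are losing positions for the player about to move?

Compute win/loss labels from the base case upward. A position with no move is L. Any other position is W if it can reach an L in one move, else L.
n=0: no move → L
n=1: reaches L-position 0 → W
n=2: reaches L-position 0 → W
n=3: reaches L-position 0 → W
n=4: only reaches 2(W), 3(W), all W → L
n=5: reaches L-position 0 → W
n=6: reaches L-position 4 → W
n=7: reaches L-position 0 → W
n=8: only reaches 6(W), 7(W), all W → L
n=9: reaches L-position 8 → W
n=10: reaches L-position 8 → W
n=11: reaches L-position 0 → W
n=12: only reaches 9(W), 10(W), 11(W), all W → L
n=13: reaches L-position 0 → W
n=14: reaches L-position 12 → W
n=15: reaches L-position 12 → W
n=16: only reaches 14(W), 15(W), all W → L
n=17: reaches L-position 0 → W
n=18: reaches L-position 16 → W
n=19: reaches L-position 0 → W
n=20: only reaches 15(W), 18(W), 19(W), all W → L
n=21: reaches L-position 20 → W
n=22: reaches L-position 20 → W
n=23: reaches L-position 0 → W
n=24: only reaches 21(W), 22(W), 23(W), all W → L
n=25: reaches L-position 20 → W
n=26: reaches L-position 24 → W
n=27: reaches L-position 24 → W
n=28: only reaches 21(W), 26(W), 27(W), all W → L
n=29: reaches L-position 0 → W
L entries with 0 ≤ n ≤ 29: n = 0, 4, 8, 12, 16, 20, 24, 28; that makes 8.

8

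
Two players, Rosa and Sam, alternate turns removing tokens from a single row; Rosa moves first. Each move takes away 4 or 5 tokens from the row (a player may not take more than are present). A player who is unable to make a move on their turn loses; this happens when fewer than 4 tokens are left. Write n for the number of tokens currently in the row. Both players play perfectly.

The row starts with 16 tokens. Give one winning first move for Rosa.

Positions with no move are L. A position that does have a move is losing for the player to move precisely when every available move leads to a winning position for the opponent. Fill in the labels:
n=0: no move → L
n=1: no move → L
n=2: no move → L
n=3: no move → L
n=4: can move to 0, which is L ⇒ W
n=5: can move to 1, which is L ⇒ W
n=6: can move to 2, which is L ⇒ W
n=7: can move to 3, which is L ⇒ W
n=8: can move to 3, which is L ⇒ W
n=9: moves to 5(W), 4(W); every one is W ⇒ L
n=10: moves to 6(W), 5(W); every one is W ⇒ L
n=11: moves to 7(W), 6(W); every one is W ⇒ L
n=12: moves to 8(W), 7(W); every one is W ⇒ L
n=13: can move to 9, which is L ⇒ W
n=14: can move to 10, which is L ⇒ W
n=15: can move to 11, which is L ⇒ W
n=16: can move to 12, which is L ⇒ W
From 16, the L positions reachable in one move are: 12, 11. Any move reaching one of these is winning.

Remove 4, leaving 12.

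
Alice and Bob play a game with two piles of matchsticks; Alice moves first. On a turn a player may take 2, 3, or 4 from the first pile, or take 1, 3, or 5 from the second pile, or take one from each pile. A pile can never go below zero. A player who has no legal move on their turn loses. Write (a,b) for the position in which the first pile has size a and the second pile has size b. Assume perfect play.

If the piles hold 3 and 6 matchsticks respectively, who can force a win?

Classify positions by backward induction: terminal positions (no move available) are L. From any other position, the mover wins iff some move reaches an L.
No move ever increases a pile, so every position that can arise here has a ≤ 3 and b ≤ 6; it is enough to label the cells with 0 ≤ a ≤ 3 and 0 ≤ b ≤ 6.
Every move lowers a or b (never raises either), so fill the grid row by row in increasing a, and left to right within a row: each cell's successors are then already labelled.
      b=0  b=1  b=2  b=3  b=4  b=5  b=6
a=0:    L    W    L    W    L    W    L
a=1:    L    W    L    W    L    W    L
a=2:    W    W    W    W    W    W    W
a=3:    W    L    W    L    W    L    W
Cells with no legal move (terminal, hence L): (0,0), (1,0).
The remaining L cells, each justified by listing all of its moves:
(0,2): only reaches (0,1)(W), which is W → L
(0,4): only reaches (0,3)(W), (0,1)(W), all W → L
(0,6): only reaches (0,5)(W), (0,3)(W), (0,1)(W), all W → L
(1,2): only reaches (1,1)(W), (0,1)(W), all W → L
(1,4): only reaches (1,3)(W), (1,1)(W), (0,3)(W), all W → L
(1,6): only reaches (1,5)(W), (1,3)(W), (1,1)(W), (0,5)(W), all W → L
(3,1): only reaches (1,1)(W), (0,1)(W), (3,0)(W), (2,0)(W), all W → L
(3,3): only reaches (1,3)(W), (0,3)(W), (3,2)(W), (3,0)(W), (2,2)(W), all W → L
(3,5): only reaches (1,5)(W), (0,5)(W), (3,4)(W), (3,2)(W), (3,0)(W), (2,4)(W), all W → L
Every other cell has at least one move into one of the L cells above, so it is W.
From (3,6) Alice can move to (1,6), reaching an L position.

Alice wins.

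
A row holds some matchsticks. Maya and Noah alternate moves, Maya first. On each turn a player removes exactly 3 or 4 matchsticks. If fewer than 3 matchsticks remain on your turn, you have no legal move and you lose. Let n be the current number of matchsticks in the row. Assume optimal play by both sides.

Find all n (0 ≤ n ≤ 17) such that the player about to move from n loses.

Build the W/L table. Terminal = L. A non-terminal position is W if it has a move to some L; otherwise it is L.
n=0: no move → L
n=1: no move → L
n=2: no move → L
n=3: can move to 0, which is L ⇒ W
n=4: can move to 1, which is L ⇒ W
n=5: can move to 2, which is L ⇒ W
n=6: can move to 2, which is L ⇒ W
n=7: moves to 4(W), 3(W); every one is W ⇒ L
n=8: moves to 5(W), 4(W); every one is W ⇒ L
n=9: moves to 6(W), 5(W); every one is W ⇒ L
n=10: can move to 7, which is L ⇒ W
n=11: can move to 8, which is L ⇒ W
n=12: can move to 9, which is L ⇒ W
n=13: can move to 9, which is L ⇒ W
n=14: moves to 11(W), 10(W); every one is W ⇒ L
n=15: moves to 12(W), 11(W); every one is W ⇒ L
n=16: moves to 13(W), 12(W); every one is W ⇒ L
n=17: can move to 14, which is L ⇒ W
Reading off the rows marked L gives the requested list; there are 9 such values of n.

0, 1, 2, 7, 8, 9, 14, 15, 16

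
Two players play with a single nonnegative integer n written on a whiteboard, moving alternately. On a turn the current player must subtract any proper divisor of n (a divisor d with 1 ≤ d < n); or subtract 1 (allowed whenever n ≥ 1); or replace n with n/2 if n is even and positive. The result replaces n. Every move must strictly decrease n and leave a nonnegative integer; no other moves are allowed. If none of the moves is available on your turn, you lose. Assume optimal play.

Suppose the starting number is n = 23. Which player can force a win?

The second player wins.

Build the W/L table. Terminal = L. A non-terminal position is W if it has a move to some L; otherwise it is L.
n=0: no move → L
n=1: →0(L), so W
n=2: →1(W) only, which is W, so L
n=3: →2(L), so W
n=4: →2(L), so W
n=5: →4(W) only, which is W, so L
n=6: →5(L), so W
n=7: →6(W) only, which is W, so L
n=8: →7(L), so W
n=9: →6(W), 8(W) — all W, so L
n=10: →5(L), so W
n=11: →10(W) only, which is W, so L
n=12: →9(L), so W
n=13: →12(W) only, which is W, so L
n=14: →7(L), so W
n=15: →10(W), 12(W), 14(W) — all W, so L
n=16: →15(L), so W
n=17: →16(W) only, which is W, so L
n=18: →9(L), so W
n=19: →18(W) only, which is W, so L
n=20: →15(L), so W
n=21: →14(W), 18(W), 20(W) — all W, so L
n=22: →11(L), so W
n=23: →22(W) only, which is W, so L
Every move from 23 reaches a W position, so the mover loses.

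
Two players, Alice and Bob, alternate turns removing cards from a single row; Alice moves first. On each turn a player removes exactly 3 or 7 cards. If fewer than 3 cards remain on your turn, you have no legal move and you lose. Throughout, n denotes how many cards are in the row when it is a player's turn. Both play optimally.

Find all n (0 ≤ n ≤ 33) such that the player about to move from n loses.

0, 1, 2, 6, 10, 11, 12, 16, 20, 21, 22, 26, 30, 31, 32

Work bottom-up. With no move the player to move loses. Otherwise the position is W if at least one move leads to an L position for the opponent, and L if every move leads to a W.
n=0: no move → L
n=1: no move → L
n=2: no move → L
n=3: reaches L-position 0 → W
n=4: reaches L-position 1 → W
n=5: reaches L-position 2 → W
n=6: only reaches 3(W), which is W → L
n=7: reaches L-position 0 → W
n=8: reaches L-position 1 → W
n=9: reaches L-position 6 → W
n=10: only reaches 7(W), 3(W), all W → L
n=11: only reaches 8(W), 4(W), all W → L
n=12: only reaches 9(W), 5(W), all W → L
n=13: reaches L-position 10 → W
n=14: reaches L-position 11 → W
n=15: reaches L-position 12 → W
n=16: only reaches 13(W), 9(W), all W → L
n=17: reaches L-position 10 → W
n=18: reaches L-position 11 → W
n=19: reaches L-position 16 → W
n=20: only reaches 17(W), 13(W), all W → L
n=21: only reaches 18(W), 14(W), all W → L
n=22: only reaches 19(W), 15(W), all W → L
n=23: reaches L-position 20 → W
n=24: reaches L-position 21 → W
n=25: reaches L-position 22 → W
n=26: only reaches 23(W), 19(W), all W → L
n=27: reaches L-position 20 → W
n=28: reaches L-position 21 → W
n=29: reaches L-position 26 → W
n=30: only reaches 27(W), 23(W), all W → L
n=31: only reaches 28(W), 24(W), all W → L
n=32: only reaches 29(W), 25(W), all W → L
n=33: reaches L-position 30 → W
Reading off the rows marked L gives the requested list; there are 15 such values of n.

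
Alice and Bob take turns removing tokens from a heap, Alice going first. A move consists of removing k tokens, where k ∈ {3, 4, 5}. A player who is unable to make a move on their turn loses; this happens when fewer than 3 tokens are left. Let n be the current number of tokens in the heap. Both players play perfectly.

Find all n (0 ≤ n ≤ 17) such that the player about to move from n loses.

Work bottom-up. With no move the player to move loses. Otherwise the position is W if at least one move leads to an L position for the opponent, and L if every move leads to a W.
n=0: no move → L
n=1: no move → L
n=2: no move → L
n=3: →0(L), so W
n=4: →1(L), so W
n=5: →2(L), so W
n=6: →2(L), so W
n=7: →2(L), so W
n=8: →5(W), 4(W), 3(W) — all W, so L
n=9: →6(W), 5(W), 4(W) — all W, so L
n=10: →7(W), 6(W), 5(W) — all W, so L
n=11: →8(L), so W
n=12: →9(L), so W
n=13: →10(L), so W
n=14: →10(L), so W
n=15: →10(L), so W
n=16: →13(W), 12(W), 11(W) — all W, so L
n=17: →14(W), 13(W), 12(W) — all W, so L
The losing starting values of n are exactly the entries labelled L in this table (8 of them).

0, 1, 2, 8, 9, 10, 16, 17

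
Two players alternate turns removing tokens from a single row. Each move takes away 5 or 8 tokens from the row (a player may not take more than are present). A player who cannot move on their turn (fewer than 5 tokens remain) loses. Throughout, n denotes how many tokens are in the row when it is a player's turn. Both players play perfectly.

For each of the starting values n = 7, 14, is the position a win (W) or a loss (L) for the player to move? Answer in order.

Classify positions by backward induction: terminal positions (no move available) are L. From any other position, the mover wins iff some move reaches an L.
n=0: no move → L
n=1: no move → L
n=2: no move → L
n=3: no move → L
n=4: no move → L
n=5: reaches L-position 0 → W
n=6: reaches L-position 1 → W
n=7: reaches L-position 2 → W
n=8: reaches L-position 3 → W
n=9: reaches L-position 4 → W
n=10: reaches L-position 2 → W
n=11: reaches L-position 3 → W
n=12: reaches L-position 4 → W
n=13: only reaches 8(W), 5(W), all W → L
n=14: only reaches 9(W), 6(W), all W → L

7: W, 14: L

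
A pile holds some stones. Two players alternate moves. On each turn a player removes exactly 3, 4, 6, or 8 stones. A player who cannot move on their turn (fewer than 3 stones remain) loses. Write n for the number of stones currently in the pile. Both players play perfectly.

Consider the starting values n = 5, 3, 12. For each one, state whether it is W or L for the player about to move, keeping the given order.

Work bottom-up. With no move the player to move loses. Otherwise the position is W if at least one move leads to an L position for the opponent, and L if every move leads to a W.
n=0: no move → L
n=1: no move → L
n=2: no move → L
n=3: →0(L), so W
n=4: →1(L), so W
n=5: →2(L), so W
n=6: →2(L), so W
n=7: →1(L), so W
n=8: →2(L), so W
n=9: →1(L), so W
n=10: →2(L), so W
n=11: →8(W), 7(W), 5(W), 3(W) — all W, so L
n=12: →9(W), 8(W), 6(W), 4(W) — all W, so L

5: W, 3: W, 12: L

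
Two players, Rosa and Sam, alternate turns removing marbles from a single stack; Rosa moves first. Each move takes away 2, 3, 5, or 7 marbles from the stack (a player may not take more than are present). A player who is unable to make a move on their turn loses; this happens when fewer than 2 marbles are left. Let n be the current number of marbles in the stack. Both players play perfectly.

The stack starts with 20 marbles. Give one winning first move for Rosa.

Classify positions by backward induction: terminal positions (no move available) are L. From any other position, the mover wins iff some move reaches an L.
n=0: no move → L
n=1: no move → L
n=2: W (go to 0, an L position)
n=3: W (go to 1, an L position)
n=4: W (go to 1, an L position)
n=5: W (go to 0, an L position)
n=6: W (go to 1, an L position)
n=7: W (go to 0, an L position)
n=8: W (go to 1, an L position)
n=9: L (options 7(W), 6(W), 4(W), 2(W) are all W)
n=10: L (options 8(W), 7(W), 5(W), 3(W) are all W)
n=11: W (go to 9, an L position)
n=12: W (go to 10, an L position)
n=13: W (go to 10, an L position)
n=14: W (go to 9, an L position)
n=15: W (go to 10, an L position)
n=16: W (go to 9, an L position)
n=17: W (go to 10, an L position)
n=18: L (options 16(W), 15(W), 13(W), 11(W) are all W)
n=19: L (options 17(W), 16(W), 14(W), 12(W) are all W)
n=20: W (go to 18, an L position)
From 20, the L positions reachable in one move are: 18.

Remove 2, leaving 18.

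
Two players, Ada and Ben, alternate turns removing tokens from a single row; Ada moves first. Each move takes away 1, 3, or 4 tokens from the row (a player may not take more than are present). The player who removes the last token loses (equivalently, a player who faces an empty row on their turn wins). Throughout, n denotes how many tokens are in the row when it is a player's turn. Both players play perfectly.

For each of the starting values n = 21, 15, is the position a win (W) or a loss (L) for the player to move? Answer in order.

Build the W/L table. Terminal = W. A non-terminal position is W if it has a move to some L; otherwise it is L.
n=0: no move; the opponent has just taken the last token and therefore loses → W
n=1: the only move is to 0(W), a W ⇒ L
n=2: can move to 1, which is L ⇒ W
n=3: moves to 2(W), 0(W); every one is W ⇒ L
n=4: can move to 3, which is L ⇒ W
n=5: can move to 1, which is L ⇒ W
n=6: can move to 3, which is L ⇒ W
n=7: can move to 3, which is L ⇒ W
n=8: moves to 7(W), 5(W), 4(W); every one is W ⇒ L
n=9: can move to 8, which is L ⇒ W
n=10: moves to 9(W), 7(W), 6(W); every one is W ⇒ L
n=11: can move to 10, which is L ⇒ W
n=12: can move to 8, which is L ⇒ W
n=13: can move to 10, which is L ⇒ W
n=14: can move to 10, which is L ⇒ W
n=15: moves to 14(W), 12(W), 11(W); every one is W ⇒ L
n=16: can move to 15, which is L ⇒ W
n=17: moves to 16(W), 14(W), 13(W); every one is W ⇒ L
n=18: can move to 17, which is L ⇒ W
n=19: can move to 15, which is L ⇒ W
n=20: can move to 17, which is L ⇒ W
n=21: can move to 17, which is L ⇒ W

21: W, 15: L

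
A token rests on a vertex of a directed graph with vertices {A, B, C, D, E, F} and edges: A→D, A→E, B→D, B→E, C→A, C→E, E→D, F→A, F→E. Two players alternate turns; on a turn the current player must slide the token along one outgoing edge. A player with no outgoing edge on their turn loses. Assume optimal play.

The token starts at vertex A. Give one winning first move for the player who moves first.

Label each position W (a win for the player to move) or L (a loss). A position with no legal move is L; any other position is W exactly when some move reaches an L, and L when every move reaches a W.
Every edge goes from a vertex to one that appears earlier in the order D, E, A, C, B, F, so processing vertices in that order labels each vertex after all of its successors.
D: no outgoing edge → L
E: can move to D, which is L ⇒ W
A: can move to D, which is L ⇒ W
C: moves to A(W), E(W); every one is W ⇒ L
B: can move to D, which is L ⇒ W
F: moves to A(W), E(W); every one is W ⇒ L
From A, the L positions reachable in one move are: D.

Move to D.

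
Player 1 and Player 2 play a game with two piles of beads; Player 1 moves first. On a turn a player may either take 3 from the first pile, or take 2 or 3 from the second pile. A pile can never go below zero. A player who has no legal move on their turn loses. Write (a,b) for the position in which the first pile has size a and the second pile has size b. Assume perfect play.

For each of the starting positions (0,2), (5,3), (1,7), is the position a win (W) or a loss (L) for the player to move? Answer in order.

(0,2): W, (5,3): L, (1,7): W

Positions with no move are L. A position that does have a move is losing for the player to move precisely when every available move leads to a winning position for the opponent. Fill in the labels:
No move ever increases a pile, so every position that can arise here has a ≤ 5 and b ≤ 7; it is enough to label the cells with 0 ≤ a ≤ 5 and 0 ≤ b ≤ 7.
Every move lowers a or b (never raises either), so fill the grid row by row in increasing a, and left to right within a row: each cell's successors are then already labelled.
      b=0  b=1  b=2  b=3  b=4  b=5  b=6  b=7
a=0:    L    L    W    W    W    L    L    W
a=1:    L    L    W    W    W    L    L    W
a=2:    L    L    W    W    W    L    L    W
a=3:    W    W    L    L    W    W    W    L
a=4:    W    W    L    L    W    W    W    L
a=5:    W    W    L    L    W    W    W    L
Cells with no legal move (terminal, hence L): (0,0), (0,1), (1,0), (1,1), (2,0), (2,1).
The remaining L cells, each justified by listing all of its moves:
(0,5): moves to (0,3)(W), (0,2)(W); every one is W ⇒ L
(0,6): moves to (0,4)(W), (0,3)(W); every one is W ⇒ L
(1,5): moves to (1,3)(W), (1,2)(W); every one is W ⇒ L
(1,6): moves to (1,4)(W), (1,3)(W); every one is W ⇒ L
(2,5): moves to (2,3)(W), (2,2)(W); every one is W ⇒ L
(2,6): moves to (2,4)(W), (2,3)(W); every one is W ⇒ L
(3,2): moves to (0,2)(W), (3,0)(W); every one is W ⇒ L
(3,3): moves to (0,3)(W), (3,1)(W), (3,0)(W); every one is W ⇒ L
(3,7): moves to (0,7)(W), (3,5)(W), (3,4)(W); every one is W ⇒ L
(4,2): moves to (1,2)(W), (4,0)(W); every one is W ⇒ L
(4,3): moves to (1,3)(W), (4,1)(W), (4,0)(W); every one is W ⇒ L
(4,7): moves to (1,7)(W), (4,5)(W), (4,4)(W); every one is W ⇒ L
(5,2): moves to (2,2)(W), (5,0)(W); every one is W ⇒ L
(5,3): moves to (2,3)(W), (5,1)(W), (5,0)(W); every one is W ⇒ L
(5,7): moves to (2,7)(W), (5,5)(W), (5,4)(W); every one is W ⇒ L
Every other cell has at least one move into one of the L cells above, so it is W.
(0,2): the move to (0,0) reaches an L cell, so W
(5,3): one of the L cells justified above, so L
(1,7): the move to (1,5) reaches an L cell, so W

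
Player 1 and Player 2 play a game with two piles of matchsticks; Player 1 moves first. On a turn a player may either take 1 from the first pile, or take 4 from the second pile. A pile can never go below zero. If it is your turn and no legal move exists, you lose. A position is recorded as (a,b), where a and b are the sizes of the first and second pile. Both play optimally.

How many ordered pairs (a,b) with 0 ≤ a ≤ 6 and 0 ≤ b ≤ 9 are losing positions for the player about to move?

Compute win/loss labels from the base case upward. A position with no move is L. Any other position is W if it can reach an L in one move, else L.
Every move lowers a or b (never raises either), so fill the grid row by row in increasing a, and left to right within a row: each cell's successors are then already labelled.
      b=0  b=1  b=2  b=3  b=4  b=5  b=6  b=7  b=8  b=9
a=0:    L    L    L    L    W    W    W    W    L    L
a=1:    W    W    W    W    L    L    L    L    W    W
a=2:    L    L    L    L    W    W    W    W    L    L
a=3:    W    W    W    W    L    L    L    L    W    W
a=4:    L    L    L    L    W    W    W    W    L    L
a=5:    W    W    W    W    L    L    L    L    W    W
a=6:    L    L    L    L    W    W    W    W    L    L
Cells with no legal move (terminal, hence L): (0,0), (0,1), (0,2), (0,3).
The remaining L cells, each justified by listing all of its moves:
(0,8): only reaches (0,4)(W), which is W → L
(0,9): only reaches (0,5)(W), which is W → L
(1,4): only reaches (0,4)(W), (1,0)(W), all W → L
(1,5): only reaches (0,5)(W), (1,1)(W), all W → L
(1,6): only reaches (0,6)(W), (1,2)(W), all W → L
(1,7): only reaches (0,7)(W), (1,3)(W), all W → L
(2,0): only reaches (1,0)(W), which is W → L
(2,1): only reaches (1,1)(W), which is W → L
(2,2): only reaches (1,2)(W), which is W → L
(2,3): only reaches (1,3)(W), which is W → L
(2,8): only reaches (1,8)(W), (2,4)(W), all W → L
(2,9): only reaches (1,9)(W), (2,5)(W), all W → L
(3,4): only reaches (2,4)(W), (3,0)(W), all W → L
(3,5): only reaches (2,5)(W), (3,1)(W), all W → L
(3,6): only reaches (2,6)(W), (3,2)(W), all W → L
(3,7): only reaches (2,7)(W), (3,3)(W), all W → L
(4,0): only reaches (3,0)(W), which is W → L
(4,1): only reaches (3,1)(W), which is W → L
(4,2): only reaches (3,2)(W), which is W → L
(4,3): only reaches (3,3)(W), which is W → L
(4,8): only reaches (3,8)(W), (4,4)(W), all W → L
(4,9): only reaches (3,9)(W), (4,5)(W), all W → L
(5,4): only reaches (4,4)(W), (5,0)(W), all W → L
(5,5): only reaches (4,5)(W), (5,1)(W), all W → L
(5,6): only reaches (4,6)(W), (5,2)(W), all W → L
(5,7): only reaches (4,7)(W), (5,3)(W), all W → L
(6,0): only reaches (5,0)(W), which is W → L
(6,1): only reaches (5,1)(W), which is W → L
(6,2): only reaches (5,2)(W), which is W → L
(6,3): only reaches (5,3)(W), which is W → L
(6,8): only reaches (5,8)(W), (6,4)(W), all W → L
(6,9): only reaches (5,9)(W), (6,5)(W), all W → L
Every other cell has at least one move into one of the L cells above, so it is W.
L cells per row: a=0: 6, a=1: 4, a=2: 6, a=3: 4, a=4: 6, a=5: 4, a=6: 6; total 36.

36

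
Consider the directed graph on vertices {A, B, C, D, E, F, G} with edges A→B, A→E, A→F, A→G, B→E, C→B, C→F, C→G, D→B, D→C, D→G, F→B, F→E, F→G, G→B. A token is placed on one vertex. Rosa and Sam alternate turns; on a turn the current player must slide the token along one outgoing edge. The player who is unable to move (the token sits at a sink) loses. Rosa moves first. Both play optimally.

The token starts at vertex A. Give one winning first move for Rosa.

Compute win/loss labels from the base case upward. A position with no move is L. Any other position is W if it can reach an L in one move, else L.
Every edge goes from a vertex to one that appears earlier in the order E, B, G, F, A, C, D, so processing vertices in that order labels each vertex after all of its successors.
E: no outgoing edge → L
B: can move to E, which is L ⇒ W
G: the only move is to B(W), a W ⇒ L
F: can move to G, which is L ⇒ W
A: can move to G, which is L ⇒ W
C: can move to G, which is L ⇒ W
D: can move to G, which is L ⇒ W
From A, the L positions reachable in one move are: G, E. Any move reaching one of these is winning.

Move to G.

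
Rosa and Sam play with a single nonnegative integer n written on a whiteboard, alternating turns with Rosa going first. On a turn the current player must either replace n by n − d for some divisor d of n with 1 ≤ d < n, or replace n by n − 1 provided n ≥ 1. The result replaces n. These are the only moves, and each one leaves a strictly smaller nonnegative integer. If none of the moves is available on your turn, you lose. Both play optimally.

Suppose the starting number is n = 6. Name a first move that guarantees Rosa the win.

Move to 5.

Label each position W (a win for the player to move) or L (a loss). A position with no legal move is L; any other position is W exactly when some move reaches an L, and L when every move reaches a W.
n=0: no move → L
n=1: →0(L), so W
n=2: →1(W) only, which is W, so L
n=3: →2(L), so W
n=4: →2(L), so W
n=5: →4(W) only, which is W, so L
n=6: →5(L), so W
From 6, the L positions reachable in one move are: 5.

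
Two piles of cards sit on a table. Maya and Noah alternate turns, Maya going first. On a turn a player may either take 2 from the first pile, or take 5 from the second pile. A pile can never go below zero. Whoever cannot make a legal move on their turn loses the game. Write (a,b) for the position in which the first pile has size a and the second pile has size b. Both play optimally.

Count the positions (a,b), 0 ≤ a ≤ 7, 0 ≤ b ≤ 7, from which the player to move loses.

32

Positions with no move are L. A position that does have a move is losing for the player to move precisely when every available move leads to a winning position for the opponent. Fill in the labels:
Every move lowers a or b (never raises either), so fill the grid row by row in increasing a, and left to right within a row: each cell's successors are then already labelled.
      b=0  b=1  b=2  b=3  b=4  b=5  b=6  b=7
a=0:    L    L    L    L    L    W    W    W
a=1:    L    L    L    L    L    W    W    W
a=2:    W    W    W    W    W    L    L    L
a=3:    W    W    W    W    W    L    L    L
a=4:    L    L    L    L    L    W    W    W
a=5:    L    L    L    L    L    W    W    W
a=6:    W    W    W    W    W    L    L    L
a=7:    W    W    W    W    W    L    L    L
Cells with no legal move (terminal, hence L): (0,0), (0,1), (0,2), (0,3), (0,4), (1,0), (1,1), (1,2), (1,3), (1,4).
The remaining L cells, each justified by listing all of its moves:
(2,5): L (options (0,5)(W), (2,0)(W) are all W)
(2,6): L (options (0,6)(W), (2,1)(W) are all W)
(2,7): L (options (0,7)(W), (2,2)(W) are all W)
(3,5): L (options (1,5)(W), (3,0)(W) are all W)
(3,6): L (options (1,6)(W), (3,1)(W) are all W)
(3,7): L (options (1,7)(W), (3,2)(W) are all W)
(4,0): L (sole option (2,0)(W) is W)
(4,1): L (sole option (2,1)(W) is W)
(4,2): L (sole option (2,2)(W) is W)
(4,3): L (sole option (2,3)(W) is W)
(4,4): L (sole option (2,4)(W) is W)
(5,0): L (sole option (3,0)(W) is W)
(5,1): L (sole option (3,1)(W) is W)
(5,2): L (sole option (3,2)(W) is W)
(5,3): L (sole option (3,3)(W) is W)
(5,4): L (sole option (3,4)(W) is W)
(6,5): L (options (4,5)(W), (6,0)(W) are all W)
(6,6): L (options (4,6)(W), (6,1)(W) are all W)
(6,7): L (options (4,7)(W), (6,2)(W) are all W)
(7,5): L (options (5,5)(W), (7,0)(W) are all W)
(7,6): L (options (5,6)(W), (7,1)(W) are all W)
(7,7): L (options (5,7)(W), (7,2)(W) are all W)
Every other cell has at least one move into one of the L cells above, so it is W.
L cells per row: a=0: 5, a=1: 5, a=2: 3, a=3: 3, a=4: 5, a=5: 5, a=6: 3, a=7: 3; total 32.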